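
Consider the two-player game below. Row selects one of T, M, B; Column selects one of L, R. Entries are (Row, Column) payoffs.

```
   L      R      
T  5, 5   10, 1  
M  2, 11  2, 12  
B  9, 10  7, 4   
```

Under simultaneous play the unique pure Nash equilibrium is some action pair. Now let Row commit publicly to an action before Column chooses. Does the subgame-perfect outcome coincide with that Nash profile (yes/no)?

Work backward from Column's decision.
- T: BR = L, leader payoff 5.
- M: BR = R, leader payoff 2.
- B: BR = L, leader payoff 9.
Row's induced payoffs are 5, 2, 9, so Row commits to B. Subgame-perfect outcome: (B, L) with payoffs (9, 10).
Now find the simultaneous Nash equilibrium.
Row's best replies: L→B; R→T.
Column's best replies: T→L; M→R; B→L.
Only (B, L) has each player best-responding; Nash payoffs (9, 10).
Sequential outcome (B, L) coincides with the Nash profile (B, L).

yes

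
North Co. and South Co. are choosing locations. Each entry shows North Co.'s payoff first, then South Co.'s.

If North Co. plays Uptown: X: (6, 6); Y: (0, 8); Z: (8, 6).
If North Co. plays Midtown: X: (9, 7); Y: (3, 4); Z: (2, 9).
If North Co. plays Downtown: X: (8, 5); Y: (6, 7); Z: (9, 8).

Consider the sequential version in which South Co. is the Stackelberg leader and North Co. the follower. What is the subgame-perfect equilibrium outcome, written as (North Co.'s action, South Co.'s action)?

Backward induction with South Co. moving first.
- X: North Co. compares 6, 9, 8 and picks Midtown; South Co. would get 7.
- Y: North Co. compares 0, 3, 6 and picks Downtown; South Co. would get 7.
- Z: North Co. compares 8, 2, 9 and picks Downtown; South Co. would get 8.
Among 7, 7, 8, the best is 8 at Z. Subgame-perfect outcome: (Downtown, Z) with payoffs (9, 8).

(Downtown, Z)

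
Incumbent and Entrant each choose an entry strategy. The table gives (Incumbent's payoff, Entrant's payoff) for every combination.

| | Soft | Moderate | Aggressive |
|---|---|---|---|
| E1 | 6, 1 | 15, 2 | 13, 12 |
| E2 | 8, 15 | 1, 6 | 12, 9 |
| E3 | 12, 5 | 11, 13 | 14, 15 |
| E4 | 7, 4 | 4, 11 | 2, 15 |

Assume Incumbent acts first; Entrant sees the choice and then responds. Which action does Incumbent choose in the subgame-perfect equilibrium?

E3

Solve by backward induction (Incumbent leads).
- E1: BR = Aggressive, leader payoff 13.
- E2: BR = Soft, leader payoff 8.
- E3: BR = Aggressive, leader payoff 14.
- E4: BR = Aggressive, leader payoff 2.
Maximizing over 13, 8, 14, 2, Incumbent chooses E3. Subgame-perfect outcome: (E3, Aggressive) with payoffs (14, 15).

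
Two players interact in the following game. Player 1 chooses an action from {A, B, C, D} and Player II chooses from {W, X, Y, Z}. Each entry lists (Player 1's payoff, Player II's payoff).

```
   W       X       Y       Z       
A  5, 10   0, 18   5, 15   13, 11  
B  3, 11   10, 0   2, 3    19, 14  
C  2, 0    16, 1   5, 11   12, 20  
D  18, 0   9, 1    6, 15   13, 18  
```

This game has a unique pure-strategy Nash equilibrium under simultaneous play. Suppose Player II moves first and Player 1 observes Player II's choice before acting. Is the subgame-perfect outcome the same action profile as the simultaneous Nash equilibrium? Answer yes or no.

no

Solve by backward induction (Player II leads).
- W: BR = D, leader payoff 0.
- X: BR = C, leader payoff 1.
- Y: BR = D, leader payoff 15.
- Z: BR = B, leader payoff 14.
Maximizing over 0, 1, 15, 14, Player II chooses Y. Subgame-perfect outcome: (D, Y) with payoffs (6, 15).
Now find the simultaneous Nash equilibrium.
Player 1's best replies: W→D; X→C; Y→D; Z→B.
Player II's best replies: A→X; B→Z; C→Z; D→Z.
The unique mutual best reply is (B, Z), giving (19, 14).
Sequential outcome (D, Y) differs from the Nash profile (B, Z).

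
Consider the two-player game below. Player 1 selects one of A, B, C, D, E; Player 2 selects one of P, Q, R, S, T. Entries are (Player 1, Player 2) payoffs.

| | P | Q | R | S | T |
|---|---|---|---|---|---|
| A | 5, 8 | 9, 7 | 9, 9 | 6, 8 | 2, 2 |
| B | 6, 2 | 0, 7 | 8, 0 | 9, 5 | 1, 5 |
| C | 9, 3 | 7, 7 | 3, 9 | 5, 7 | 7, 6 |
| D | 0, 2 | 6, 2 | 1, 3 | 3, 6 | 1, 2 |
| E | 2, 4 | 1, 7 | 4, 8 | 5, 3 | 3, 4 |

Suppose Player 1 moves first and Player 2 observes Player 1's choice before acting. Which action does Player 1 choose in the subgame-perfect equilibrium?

A

Work backward from Player 2's decision.
- A: BR = R, leader payoff 9.
- B: BR = Q, leader payoff 0.
- C: BR = R, leader payoff 3.
- D: BR = S, leader payoff 3.
- E: BR = R, leader payoff 4.
Maximizing over 9, 0, 3, 3, 4, Player 1 chooses A. Subgame-perfect outcome: (A, R) with payoffs (9, 9).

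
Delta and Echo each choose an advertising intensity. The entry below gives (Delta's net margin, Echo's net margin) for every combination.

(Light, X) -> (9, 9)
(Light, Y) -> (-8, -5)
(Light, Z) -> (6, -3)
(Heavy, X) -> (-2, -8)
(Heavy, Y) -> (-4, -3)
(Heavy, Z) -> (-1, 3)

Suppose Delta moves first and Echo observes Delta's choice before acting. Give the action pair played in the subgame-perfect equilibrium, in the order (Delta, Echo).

(Light, X)

Echo best-responds to each possible Delta move:
- Light → Echo plays X (best of 9, -5, -3); Delta gets 9.
- Heavy → Echo plays Z (best of -8, -3, 3); Delta gets -1.
Among 9, -1, the best is 9 at Light. Subgame-perfect outcome: (Light, X) with payoffs (9, 9).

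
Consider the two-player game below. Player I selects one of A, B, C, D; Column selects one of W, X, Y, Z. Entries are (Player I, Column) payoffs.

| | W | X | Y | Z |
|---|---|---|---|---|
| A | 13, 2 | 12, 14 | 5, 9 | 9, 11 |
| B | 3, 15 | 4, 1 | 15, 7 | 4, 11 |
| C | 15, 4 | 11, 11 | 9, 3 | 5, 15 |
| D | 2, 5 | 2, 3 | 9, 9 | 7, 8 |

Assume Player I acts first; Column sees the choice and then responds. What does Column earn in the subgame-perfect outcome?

Backward induction with Player I moving first.
- A → Column plays X (best of 2, 14, 9, 11); Player I gets 12.
- B → Column plays W (best of 15, 1, 7, 11); Player I gets 3.
- C → Column plays Z (best of 4, 11, 3, 15); Player I gets 5.
- D → Column plays Y (best of 5, 3, 9, 8); Player I gets 9.
Among 12, 3, 5, 9, the best is 12 at A. Subgame-perfect outcome: (A, X) with payoffs (12, 14).

14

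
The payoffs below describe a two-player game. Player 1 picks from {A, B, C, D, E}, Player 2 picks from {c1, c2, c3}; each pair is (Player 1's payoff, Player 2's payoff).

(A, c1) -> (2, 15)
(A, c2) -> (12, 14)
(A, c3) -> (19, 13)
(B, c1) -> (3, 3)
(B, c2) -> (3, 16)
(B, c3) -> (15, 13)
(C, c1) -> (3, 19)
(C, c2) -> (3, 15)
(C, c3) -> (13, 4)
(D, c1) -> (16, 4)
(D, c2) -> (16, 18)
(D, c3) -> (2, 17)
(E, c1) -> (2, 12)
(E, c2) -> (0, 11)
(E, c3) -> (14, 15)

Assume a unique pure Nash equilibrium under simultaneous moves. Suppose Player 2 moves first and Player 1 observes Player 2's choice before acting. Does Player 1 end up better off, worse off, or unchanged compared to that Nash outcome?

Player 1 best-responds to each possible Player 2 move:
- c1: Player 1 compares 2, 3, 3, 16, 2 and picks D; Player 2 would get 4.
- c2: Player 1 compares 12, 3, 3, 16, 0 and picks D; Player 2 would get 18.
- c3: Player 1 compares 19, 15, 13, 2, 14 and picks A; Player 2 would get 13.
Player 2's induced payoffs are 4, 18, 13, so Player 2 commits to c2. Subgame-perfect outcome: (D, c2) with payoffs (16, 18).
Under simultaneous play:
Player 1's best replies: c1→D; c2→D; c3→A.
Player 2's best replies: A→c1; B→c2; C→c1; D→c2; E→c3.
The unique mutual best reply is (D, c2), giving (16, 18).
Player 1 earns 16 sequentially versus 16 at the Nash outcome: unchanged.

unchanged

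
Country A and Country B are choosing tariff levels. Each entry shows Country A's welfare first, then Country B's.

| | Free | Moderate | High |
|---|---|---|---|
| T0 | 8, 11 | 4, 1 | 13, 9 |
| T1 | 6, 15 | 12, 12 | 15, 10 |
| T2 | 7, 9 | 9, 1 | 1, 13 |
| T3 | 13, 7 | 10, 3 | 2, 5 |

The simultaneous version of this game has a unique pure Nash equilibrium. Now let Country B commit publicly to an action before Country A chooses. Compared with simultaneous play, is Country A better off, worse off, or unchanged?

worse off

Solve by backward induction (Country B leads).
- Free → Country A plays T3 (best of 8, 6, 7, 13); Country B gets 7.
- Moderate → Country A plays T1 (best of 4, 12, 9, 10); Country B gets 12.
- High → Country A plays T1 (best of 13, 15, 1, 2); Country B gets 10.
Among 7, 12, 10, the best is 12 at Moderate. Subgame-perfect outcome: (T1, Moderate) with payoffs (12, 12).
Now find the simultaneous Nash equilibrium.
Country A's best replies: Free→T3; Moderate→T1; High→T1.
Country B's best replies: T0→Free; T1→Free; T2→High; T3→Free.
Only (T3, Free) has each player best-responding; Nash payoffs (13, 7).
Country A earns 12 sequentially versus 13 at the Nash outcome: worse off.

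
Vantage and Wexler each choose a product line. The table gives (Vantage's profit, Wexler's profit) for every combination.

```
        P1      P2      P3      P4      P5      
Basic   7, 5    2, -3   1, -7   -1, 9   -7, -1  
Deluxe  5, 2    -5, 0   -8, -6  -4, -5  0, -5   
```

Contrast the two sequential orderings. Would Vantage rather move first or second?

first

If Vantage leads: Wexler's best replies are Basic→P4, Deluxe→P1; Vantage's induced payoffs -1, 5; outcome (Deluxe, P1), payoffs (5, 2).
If Wexler leads: Vantage's best replies are P1→Basic, P2→Basic, P3→Basic, P4→Basic, P5→Deluxe; Wexler's induced payoffs 5, -3, -7, 9, -5; outcome (Basic, P4), payoffs (-1, 9).
Vantage gets 5 moving first and -1 moving second, so Vantage prefers to move first.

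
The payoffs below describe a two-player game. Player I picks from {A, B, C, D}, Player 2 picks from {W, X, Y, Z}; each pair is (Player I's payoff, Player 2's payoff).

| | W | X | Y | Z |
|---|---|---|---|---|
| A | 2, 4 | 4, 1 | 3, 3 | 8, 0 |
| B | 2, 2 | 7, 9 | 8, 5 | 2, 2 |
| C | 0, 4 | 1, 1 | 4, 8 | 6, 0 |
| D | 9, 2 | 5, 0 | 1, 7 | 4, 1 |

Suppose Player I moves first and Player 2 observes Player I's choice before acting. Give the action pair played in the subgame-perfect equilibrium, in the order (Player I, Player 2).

Work backward from Player 2's decision.
- A → Player 2 plays W (best of 4, 1, 3, 0); Player I gets 2.
- B → Player 2 plays X (best of 2, 9, 5, 2); Player I gets 7.
- C → Player 2 plays Y (best of 4, 1, 8, 0); Player I gets 4.
- D → Player 2 plays Y (best of 2, 0, 7, 1); Player I gets 1.
Among 2, 7, 4, 1, the best is 7 at B. Subgame-perfect outcome: (B, X) with payoffs (7, 9).

(B, X)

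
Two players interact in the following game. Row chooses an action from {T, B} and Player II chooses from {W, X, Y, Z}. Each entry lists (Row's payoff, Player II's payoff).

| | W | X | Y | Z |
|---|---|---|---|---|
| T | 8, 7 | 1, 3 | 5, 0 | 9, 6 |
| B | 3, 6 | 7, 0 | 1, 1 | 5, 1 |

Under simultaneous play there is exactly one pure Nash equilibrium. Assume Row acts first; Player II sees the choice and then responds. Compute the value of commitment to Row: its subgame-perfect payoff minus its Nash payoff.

0

Solve by backward induction (Row leads).
- T: BR = W, leader payoff 8.
- B: BR = W, leader payoff 3.
Maximizing over 8, 3, Row chooses T. Subgame-perfect outcome: (T, W) with payoffs (8, 7).
For the simultaneous game, intersect best replies.
Row's best replies: W→T; X→B; Y→T; Z→T.
Player II's best replies: T→W; B→W.
The unique mutual best reply is (T, W), giving (8, 7).
Row's commitment gain: 8 − 8 = 0.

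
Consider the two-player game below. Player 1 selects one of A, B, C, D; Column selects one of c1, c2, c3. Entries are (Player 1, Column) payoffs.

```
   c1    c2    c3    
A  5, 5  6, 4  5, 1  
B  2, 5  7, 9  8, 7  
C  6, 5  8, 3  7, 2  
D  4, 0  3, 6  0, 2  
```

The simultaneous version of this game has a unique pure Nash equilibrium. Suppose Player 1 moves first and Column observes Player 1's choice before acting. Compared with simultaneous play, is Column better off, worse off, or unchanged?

Backward induction with Player 1 moving first.
- A → Column plays c1 (best of 5, 4, 1); Player 1 gets 5.
- B → Column plays c2 (best of 5, 9, 7); Player 1 gets 7.
- C → Column plays c1 (best of 5, 3, 2); Player 1 gets 6.
- D → Column plays c2 (best of 0, 6, 2); Player 1 gets 3.
Player 1's induced payoffs are 5, 7, 6, 3, so Player 1 commits to B. Subgame-perfect outcome: (B, c2) with payoffs (7, 9).
For the simultaneous game, intersect best replies.
Player 1's best replies: c1→C; c2→C; c3→B.
Column's best replies: A→c1; B→c2; C→c1; D→c2.
The unique mutual best reply is (C, c1), giving (6, 5).
Column earns 9 sequentially versus 5 at the Nash outcome: better off.

better off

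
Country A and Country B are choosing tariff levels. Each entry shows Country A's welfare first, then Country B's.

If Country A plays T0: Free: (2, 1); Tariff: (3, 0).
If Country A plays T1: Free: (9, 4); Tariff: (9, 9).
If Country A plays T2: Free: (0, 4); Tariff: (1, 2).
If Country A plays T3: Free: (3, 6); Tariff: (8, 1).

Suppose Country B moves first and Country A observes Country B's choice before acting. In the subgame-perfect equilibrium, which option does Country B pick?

Solve by backward induction (Country B leads).
- Free: BR = T1, leader payoff 4.
- Tariff: BR = T1, leader payoff 9.
Maximizing over 4, 9, Country B chooses Tariff. Subgame-perfect outcome: (T1, Tariff) with payoffs (9, 9).

Tariff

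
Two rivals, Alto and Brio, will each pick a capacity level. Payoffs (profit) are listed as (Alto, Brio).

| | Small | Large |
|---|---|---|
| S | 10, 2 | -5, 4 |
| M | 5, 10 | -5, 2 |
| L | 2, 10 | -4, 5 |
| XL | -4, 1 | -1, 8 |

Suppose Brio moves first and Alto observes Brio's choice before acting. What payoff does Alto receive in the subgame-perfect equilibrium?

-1

Backward induction with Brio moving first.
- Small: Alto compares 10, 5, 2, -4 and picks S; Brio would get 2.
- Large: Alto compares -5, -5, -4, -1 and picks XL; Brio would get 8.
Among 2, 8, the best is 8 at Large. Subgame-perfect outcome: (XL, Large) with payoffs (-1, 8).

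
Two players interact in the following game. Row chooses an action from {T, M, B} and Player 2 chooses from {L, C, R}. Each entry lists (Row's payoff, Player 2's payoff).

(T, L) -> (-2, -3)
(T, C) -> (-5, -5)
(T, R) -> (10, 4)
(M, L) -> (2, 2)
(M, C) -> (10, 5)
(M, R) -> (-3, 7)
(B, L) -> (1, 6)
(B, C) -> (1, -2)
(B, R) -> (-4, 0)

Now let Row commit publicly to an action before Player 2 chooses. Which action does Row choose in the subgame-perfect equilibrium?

Work backward from Player 2's decision.
- T → Player 2 plays R (best of -3, -5, 4); Row gets 10.
- M → Player 2 plays R (best of 2, 5, 7); Row gets -3.
- B → Player 2 plays L (best of 6, -2, 0); Row gets 1.
Maximizing over 10, -3, 1, Row chooses T. Subgame-perfect outcome: (T, R) with payoffs (10, 4).

T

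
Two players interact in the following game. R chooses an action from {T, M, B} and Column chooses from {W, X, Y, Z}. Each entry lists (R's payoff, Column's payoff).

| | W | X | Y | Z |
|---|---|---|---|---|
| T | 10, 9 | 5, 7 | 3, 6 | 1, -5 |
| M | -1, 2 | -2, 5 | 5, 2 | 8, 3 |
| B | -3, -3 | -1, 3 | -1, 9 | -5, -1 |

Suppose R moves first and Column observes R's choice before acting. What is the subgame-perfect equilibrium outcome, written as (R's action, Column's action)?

Column best-responds to each possible R move:
- T → Column plays W (best of 9, 7, 6, -5); R gets 10.
- M → Column plays X (best of 2, 5, 2, 3); R gets -2.
- B → Column plays Y (best of -3, 3, 9, -1); R gets -1.
Maximizing over 10, -2, -1, R chooses T. Subgame-perfect outcome: (T, W) with payoffs (10, 9).

(T, W)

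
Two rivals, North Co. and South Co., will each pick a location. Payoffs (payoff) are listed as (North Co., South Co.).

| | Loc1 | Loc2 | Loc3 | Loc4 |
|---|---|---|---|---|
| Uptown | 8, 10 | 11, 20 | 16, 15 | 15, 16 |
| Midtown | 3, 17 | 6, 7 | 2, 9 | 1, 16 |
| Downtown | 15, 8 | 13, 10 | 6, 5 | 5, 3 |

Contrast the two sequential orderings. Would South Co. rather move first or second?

If North Co. leads: South Co.'s best replies are Uptown→Loc2, Midtown→Loc1, Downtown→Loc2; North Co.'s induced payoffs 11, 3, 13; outcome (Downtown, Loc2), payoffs (13, 10).
If South Co. leads: North Co.'s best replies are Loc1→Downtown, Loc2→Downtown, Loc3→Uptown, Loc4→Uptown; South Co.'s induced payoffs 8, 10, 15, 16; outcome (Uptown, Loc4), payoffs (15, 16).
South Co. gets 16 moving first and 10 moving second, so South Co. prefers to move first.

first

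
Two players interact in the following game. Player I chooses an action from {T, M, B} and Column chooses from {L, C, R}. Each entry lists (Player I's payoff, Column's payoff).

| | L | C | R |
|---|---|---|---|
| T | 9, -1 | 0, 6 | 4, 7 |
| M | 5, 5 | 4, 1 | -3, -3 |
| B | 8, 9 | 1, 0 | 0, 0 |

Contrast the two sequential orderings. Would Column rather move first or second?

If Player I leads: Column's best replies are T→R, M→L, B→L; Player I's induced payoffs 4, 5, 8; outcome (B, L), payoffs (8, 9).
If Column leads: Player I's best replies are L→T, C→M, R→T; Column's induced payoffs -1, 1, 7; outcome (T, R), payoffs (4, 7).
Column gets 7 moving first and 9 moving second, so Column prefers to move second.

second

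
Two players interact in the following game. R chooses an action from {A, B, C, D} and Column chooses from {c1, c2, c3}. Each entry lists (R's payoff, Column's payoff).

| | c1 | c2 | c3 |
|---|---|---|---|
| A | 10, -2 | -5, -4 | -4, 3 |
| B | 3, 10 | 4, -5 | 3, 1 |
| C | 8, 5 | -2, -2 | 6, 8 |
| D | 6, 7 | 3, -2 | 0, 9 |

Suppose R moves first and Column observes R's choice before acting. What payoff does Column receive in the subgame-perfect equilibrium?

8

Work backward from Column's decision.
- A: Column compares -2, -4, 3 and picks c3; R would get -4.
- B: Column compares 10, -5, 1 and picks c1; R would get 3.
- C: Column compares 5, -2, 8 and picks c3; R would get 6.
- D: Column compares 7, -2, 9 and picks c3; R would get 0.
Maximizing over -4, 3, 6, 0, R chooses C. Subgame-perfect outcome: (C, c3) with payoffs (6, 8).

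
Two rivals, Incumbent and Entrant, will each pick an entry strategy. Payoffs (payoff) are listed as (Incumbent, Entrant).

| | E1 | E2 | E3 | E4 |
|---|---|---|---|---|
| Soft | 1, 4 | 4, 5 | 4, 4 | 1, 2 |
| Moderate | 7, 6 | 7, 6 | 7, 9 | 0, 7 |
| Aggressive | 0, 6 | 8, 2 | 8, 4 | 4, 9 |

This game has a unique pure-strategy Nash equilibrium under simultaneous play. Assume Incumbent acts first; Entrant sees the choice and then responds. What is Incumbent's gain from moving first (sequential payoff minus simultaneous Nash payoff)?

3

Backward induction with Incumbent moving first.
- Soft: Entrant compares 4, 5, 4, 2 and picks E2; Incumbent would get 4.
- Moderate: Entrant compares 6, 6, 9, 7 and picks E3; Incumbent would get 7.
- Aggressive: Entrant compares 6, 2, 4, 9 and picks E4; Incumbent would get 4.
Among 4, 7, 4, the best is 7 at Moderate. Subgame-perfect outcome: (Moderate, E3) with payoffs (7, 9).
Under simultaneous play:
Incumbent's best replies: E1→Moderate; E2→Aggressive; E3→Aggressive; E4→Aggressive.
Entrant's best replies: Soft→E2; Moderate→E3; Aggressive→E4.
Only (Aggressive, E4) has each player best-responding; Nash payoffs (4, 9).
Incumbent's commitment gain: 7 − 4 = 3.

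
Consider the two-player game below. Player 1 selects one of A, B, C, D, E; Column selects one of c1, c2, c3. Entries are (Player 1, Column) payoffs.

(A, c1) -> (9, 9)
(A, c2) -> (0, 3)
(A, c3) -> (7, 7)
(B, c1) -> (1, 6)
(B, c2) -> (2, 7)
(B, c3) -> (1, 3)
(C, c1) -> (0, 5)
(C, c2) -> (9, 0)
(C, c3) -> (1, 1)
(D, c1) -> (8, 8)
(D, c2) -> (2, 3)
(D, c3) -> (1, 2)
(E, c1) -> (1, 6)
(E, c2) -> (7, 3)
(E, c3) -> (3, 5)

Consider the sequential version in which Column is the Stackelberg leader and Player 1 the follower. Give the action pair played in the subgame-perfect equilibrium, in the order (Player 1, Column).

Player 1 best-responds to each possible Column move:
- c1: Player 1 compares 9, 1, 0, 8, 1 and picks A; Column would get 9.
- c2: Player 1 compares 0, 2, 9, 2, 7 and picks C; Column would get 0.
- c3: Player 1 compares 7, 1, 1, 1, 3 and picks A; Column would get 7.
Column's induced payoffs are 9, 0, 7, so Column commits to c1. Subgame-perfect outcome: (A, c1) with payoffs (9, 9).

(A, c1)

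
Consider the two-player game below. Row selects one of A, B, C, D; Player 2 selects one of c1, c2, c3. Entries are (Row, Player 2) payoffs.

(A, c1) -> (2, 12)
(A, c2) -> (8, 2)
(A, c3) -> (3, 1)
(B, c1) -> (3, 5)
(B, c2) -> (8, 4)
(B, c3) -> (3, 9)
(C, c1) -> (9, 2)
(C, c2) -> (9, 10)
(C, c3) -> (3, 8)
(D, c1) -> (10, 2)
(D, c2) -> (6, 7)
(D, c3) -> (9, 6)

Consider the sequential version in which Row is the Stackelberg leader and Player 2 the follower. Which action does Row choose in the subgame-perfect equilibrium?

C

Work backward from Player 2's decision.
- A: BR = c1, leader payoff 2.
- B: BR = c3, leader payoff 3.
- C: BR = c2, leader payoff 9.
- D: BR = c2, leader payoff 6.
Maximizing over 2, 3, 9, 6, Row chooses C. Subgame-perfect outcome: (C, c2) with payoffs (9, 10).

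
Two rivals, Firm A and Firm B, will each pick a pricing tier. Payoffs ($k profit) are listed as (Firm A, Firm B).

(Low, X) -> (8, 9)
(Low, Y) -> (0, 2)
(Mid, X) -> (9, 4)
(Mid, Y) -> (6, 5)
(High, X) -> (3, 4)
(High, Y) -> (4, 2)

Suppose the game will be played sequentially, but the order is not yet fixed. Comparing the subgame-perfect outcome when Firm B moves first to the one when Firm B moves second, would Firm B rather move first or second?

second

If Firm A leads: Firm B's best replies are Low→X, Mid→Y, High→X; Firm A's induced payoffs 8, 6, 3; outcome (Low, X), payoffs (8, 9).
If Firm B leads: Firm A's best replies are X→Mid, Y→Mid; Firm B's induced payoffs 4, 5; outcome (Mid, Y), payoffs (6, 5).
Firm B gets 5 moving first and 9 moving second, so Firm B prefers to move second.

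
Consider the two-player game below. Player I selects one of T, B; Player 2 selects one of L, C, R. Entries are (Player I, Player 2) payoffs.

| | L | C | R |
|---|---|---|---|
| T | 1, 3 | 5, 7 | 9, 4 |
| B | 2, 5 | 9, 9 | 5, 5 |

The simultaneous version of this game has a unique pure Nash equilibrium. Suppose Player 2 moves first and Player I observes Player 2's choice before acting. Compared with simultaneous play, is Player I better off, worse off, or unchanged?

unchanged

Solve by backward induction (Player 2 leads).
- L → Player I plays B (best of 1, 2); Player 2 gets 5.
- C → Player I plays B (best of 5, 9); Player 2 gets 9.
- R → Player I plays T (best of 9, 5); Player 2 gets 4.
Player 2's induced payoffs are 5, 9, 4, so Player 2 commits to C. Subgame-perfect outcome: (B, C) with payoffs (9, 9).
Now find the simultaneous Nash equilibrium.
Player I's best replies: L→B; C→B; R→T.
Player 2's best replies: T→C; B→C.
Only (B, C) has each player best-responding; Nash payoffs (9, 9).
Player I earns 9 sequentially versus 9 at the Nash outcome: unchanged.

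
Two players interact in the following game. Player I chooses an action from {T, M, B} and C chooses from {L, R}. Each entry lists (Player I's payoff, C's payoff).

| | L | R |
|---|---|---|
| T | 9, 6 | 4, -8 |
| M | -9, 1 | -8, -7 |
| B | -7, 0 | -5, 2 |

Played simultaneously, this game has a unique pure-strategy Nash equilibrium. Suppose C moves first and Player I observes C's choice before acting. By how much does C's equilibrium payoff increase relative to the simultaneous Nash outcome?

Work backward from Player I's decision.
- L: Player I compares 9, -9, -7 and picks T; C would get 6.
- R: Player I compares 4, -8, -5 and picks T; C would get -8.
C's induced payoffs are 6, -8, so C commits to L. Subgame-perfect outcome: (T, L) with payoffs (9, 6).
Under simultaneous play:
Player I's best replies: L→T; R→T.
C's best replies: T→L; M→L; B→R.
Only (T, L) has each player best-responding; Nash payoffs (9, 6).
C's commitment gain: 6 − 6 = 0.

0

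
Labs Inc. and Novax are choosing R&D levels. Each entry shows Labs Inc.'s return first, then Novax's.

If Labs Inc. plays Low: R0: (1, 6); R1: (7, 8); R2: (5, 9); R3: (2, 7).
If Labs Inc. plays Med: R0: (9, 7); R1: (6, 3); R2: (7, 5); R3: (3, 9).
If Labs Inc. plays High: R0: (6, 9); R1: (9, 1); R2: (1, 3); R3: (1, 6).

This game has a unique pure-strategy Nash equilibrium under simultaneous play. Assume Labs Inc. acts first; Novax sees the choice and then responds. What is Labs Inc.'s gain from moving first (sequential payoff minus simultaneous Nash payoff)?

3

Novax best-responds to each possible Labs Inc. move:
- Low → Novax plays R2 (best of 6, 8, 9, 7); Labs Inc. gets 5.
- Med → Novax plays R3 (best of 7, 3, 5, 9); Labs Inc. gets 3.
- High → Novax plays R0 (best of 9, 1, 3, 6); Labs Inc. gets 6.
Among 5, 3, 6, the best is 6 at High. Subgame-perfect outcome: (High, R0) with payoffs (6, 9).
For the simultaneous game, intersect best replies.
Labs Inc.'s best replies: R0→Med; R1→High; R2→Med; R3→Med.
Novax's best replies: Low→R2; Med→R3; High→R0.
The unique mutual best reply is (Med, R3), giving (3, 9).
Labs Inc.'s commitment gain: 6 − 3 = 3.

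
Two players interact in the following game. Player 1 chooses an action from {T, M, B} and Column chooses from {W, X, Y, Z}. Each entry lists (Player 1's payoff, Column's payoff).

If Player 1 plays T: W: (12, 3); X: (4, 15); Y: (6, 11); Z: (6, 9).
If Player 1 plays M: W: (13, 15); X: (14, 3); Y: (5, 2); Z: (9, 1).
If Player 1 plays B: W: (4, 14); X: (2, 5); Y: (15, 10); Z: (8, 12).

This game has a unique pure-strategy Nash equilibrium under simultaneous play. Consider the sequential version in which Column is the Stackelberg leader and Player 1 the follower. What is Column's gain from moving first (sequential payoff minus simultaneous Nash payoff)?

Player 1 best-responds to each possible Column move:
- W → Player 1 plays M (best of 12, 13, 4); Column gets 15.
- X → Player 1 plays M (best of 4, 14, 2); Column gets 3.
- Y → Player 1 plays B (best of 6, 5, 15); Column gets 10.
- Z → Player 1 plays M (best of 6, 9, 8); Column gets 1.
Maximizing over 15, 3, 10, 1, Column chooses W. Subgame-perfect outcome: (M, W) with payoffs (13, 15).
Now find the simultaneous Nash equilibrium.
Player 1's best replies: W→M; X→M; Y→B; Z→M.
Column's best replies: T→X; M→W; B→W.
The unique mutual best reply is (M, W), giving (13, 15).
Column's commitment gain: 15 − 15 = 0.

0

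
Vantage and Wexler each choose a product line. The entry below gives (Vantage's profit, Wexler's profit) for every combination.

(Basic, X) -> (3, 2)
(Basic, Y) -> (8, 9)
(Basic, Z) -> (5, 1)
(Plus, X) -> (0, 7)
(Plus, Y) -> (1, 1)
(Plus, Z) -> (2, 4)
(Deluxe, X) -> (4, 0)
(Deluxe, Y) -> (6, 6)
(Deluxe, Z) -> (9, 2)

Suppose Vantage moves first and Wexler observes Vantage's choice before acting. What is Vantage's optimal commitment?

Basic

Wexler best-responds to each possible Vantage move:
- Basic: Wexler compares 2, 9, 1 and picks Y; Vantage would get 8.
- Plus: Wexler compares 7, 1, 4 and picks X; Vantage would get 0.
- Deluxe: Wexler compares 0, 6, 2 and picks Y; Vantage would get 6.
Vantage's induced payoffs are 8, 0, 6, so Vantage commits to Basic. Subgame-perfect outcome: (Basic, Y) with payoffs (8, 9).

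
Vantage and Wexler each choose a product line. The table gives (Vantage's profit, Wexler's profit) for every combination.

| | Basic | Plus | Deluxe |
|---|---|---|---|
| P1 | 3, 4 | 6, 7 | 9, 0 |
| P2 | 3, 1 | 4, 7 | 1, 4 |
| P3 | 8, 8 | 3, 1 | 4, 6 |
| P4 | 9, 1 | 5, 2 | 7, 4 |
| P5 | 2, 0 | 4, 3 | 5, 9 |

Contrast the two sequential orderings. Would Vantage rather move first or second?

first

If Vantage leads: Wexler's best replies are P1→Plus, P2→Plus, P3→Basic, P4→Deluxe, P5→Deluxe; Vantage's induced payoffs 6, 4, 8, 7, 5; outcome (P3, Basic), payoffs (8, 8).
If Wexler leads: Vantage's best replies are Basic→P4, Plus→P1, Deluxe→P1; Wexler's induced payoffs 1, 7, 0; outcome (P1, Plus), payoffs (6, 7).
Vantage gets 8 moving first and 6 moving second, so Vantage prefers to move first.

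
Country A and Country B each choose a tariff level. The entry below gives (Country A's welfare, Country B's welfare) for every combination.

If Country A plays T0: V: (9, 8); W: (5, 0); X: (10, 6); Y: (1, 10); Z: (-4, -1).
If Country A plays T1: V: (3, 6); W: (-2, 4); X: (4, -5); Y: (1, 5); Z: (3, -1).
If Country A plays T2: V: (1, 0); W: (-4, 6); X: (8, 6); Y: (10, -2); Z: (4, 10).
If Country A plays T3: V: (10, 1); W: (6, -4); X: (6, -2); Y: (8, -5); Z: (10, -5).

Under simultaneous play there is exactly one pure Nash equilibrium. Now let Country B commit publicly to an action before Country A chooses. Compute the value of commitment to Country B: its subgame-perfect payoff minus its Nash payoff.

5

Backward induction with Country B moving first.
- V: BR = T3, leader payoff 1.
- W: BR = T3, leader payoff -4.
- X: BR = T0, leader payoff 6.
- Y: BR = T2, leader payoff -2.
- Z: BR = T3, leader payoff -5.
Country B's induced payoffs are 1, -4, 6, -2, -5, so Country B commits to X. Subgame-perfect outcome: (T0, X) with payoffs (10, 6).
For the simultaneous game, intersect best replies.
Country A's best replies: V→T3; W→T3; X→T0; Y→T2; Z→T3.
Country B's best replies: T0→Y; T1→V; T2→Z; T3→V.
Only (T3, V) has each player best-responding; Nash payoffs (10, 1).
Country B's commitment gain: 6 − 1 = 5.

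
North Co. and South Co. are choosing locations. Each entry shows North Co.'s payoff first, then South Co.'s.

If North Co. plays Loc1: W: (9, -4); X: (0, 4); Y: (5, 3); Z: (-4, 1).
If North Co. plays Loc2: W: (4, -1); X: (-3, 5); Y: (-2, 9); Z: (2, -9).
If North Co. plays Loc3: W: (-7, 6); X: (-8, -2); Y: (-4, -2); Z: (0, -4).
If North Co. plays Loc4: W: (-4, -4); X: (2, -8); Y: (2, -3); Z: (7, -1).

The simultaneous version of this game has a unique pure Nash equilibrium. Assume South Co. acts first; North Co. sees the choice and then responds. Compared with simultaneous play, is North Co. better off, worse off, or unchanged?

worse off

Backward induction with South Co. moving first.
- W: BR = Loc1, leader payoff -4.
- X: BR = Loc4, leader payoff -8.
- Y: BR = Loc1, leader payoff 3.
- Z: BR = Loc4, leader payoff -1.
Maximizing over -4, -8, 3, -1, South Co. chooses Y. Subgame-perfect outcome: (Loc1, Y) with payoffs (5, 3).
Now find the simultaneous Nash equilibrium.
North Co.'s best replies: W→Loc1; X→Loc4; Y→Loc1; Z→Loc4.
South Co.'s best replies: Loc1→X; Loc2→Y; Loc3→W; Loc4→Z.
Only (Loc4, Z) has each player best-responding; Nash payoffs (7, -1).
North Co. earns 5 sequentially versus 7 at the Nash outcome: worse off.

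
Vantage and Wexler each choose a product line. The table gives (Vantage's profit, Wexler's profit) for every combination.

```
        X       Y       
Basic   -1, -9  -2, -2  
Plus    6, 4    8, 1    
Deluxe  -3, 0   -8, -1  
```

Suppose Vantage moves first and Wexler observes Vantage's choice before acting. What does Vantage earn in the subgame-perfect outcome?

6

Solve by backward induction (Vantage leads).
- Basic → Wexler plays Y (best of -9, -2); Vantage gets -2.
- Plus → Wexler plays X (best of 4, 1); Vantage gets 6.
- Deluxe → Wexler plays X (best of 0, -1); Vantage gets -3.
Among -2, 6, -3, the best is 6 at Plus. Subgame-perfect outcome: (Plus, X) with payoffs (6, 4).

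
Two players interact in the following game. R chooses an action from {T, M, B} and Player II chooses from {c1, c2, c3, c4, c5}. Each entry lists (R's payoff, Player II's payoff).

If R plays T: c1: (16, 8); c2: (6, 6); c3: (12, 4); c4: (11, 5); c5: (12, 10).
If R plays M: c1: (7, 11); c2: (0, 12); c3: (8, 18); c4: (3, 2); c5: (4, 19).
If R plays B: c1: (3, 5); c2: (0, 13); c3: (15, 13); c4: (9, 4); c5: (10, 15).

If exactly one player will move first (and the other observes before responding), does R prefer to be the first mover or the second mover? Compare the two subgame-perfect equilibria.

If R leads: Player II's best replies are T→c5, M→c5, B→c5; R's induced payoffs 12, 4, 10; outcome (T, c5), payoffs (12, 10).
If Player II leads: R's best replies are c1→T, c2→T, c3→B, c4→T, c5→T; Player II's induced payoffs 8, 6, 13, 5, 10; outcome (B, c3), payoffs (15, 13).
R gets 12 moving first and 15 moving second, so R prefers to move second.

second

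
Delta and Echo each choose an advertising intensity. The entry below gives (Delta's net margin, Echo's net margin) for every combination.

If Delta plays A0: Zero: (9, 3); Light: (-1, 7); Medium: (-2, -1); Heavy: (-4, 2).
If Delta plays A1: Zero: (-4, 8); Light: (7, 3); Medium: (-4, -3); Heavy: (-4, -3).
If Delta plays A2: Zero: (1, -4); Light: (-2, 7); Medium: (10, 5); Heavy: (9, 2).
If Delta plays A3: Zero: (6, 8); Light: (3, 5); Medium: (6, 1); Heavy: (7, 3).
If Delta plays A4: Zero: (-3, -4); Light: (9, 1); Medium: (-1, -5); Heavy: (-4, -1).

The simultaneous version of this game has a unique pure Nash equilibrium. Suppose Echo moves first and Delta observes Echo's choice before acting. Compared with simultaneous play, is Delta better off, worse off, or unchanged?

better off

Solve by backward induction (Echo leads).
- Zero: BR = A0, leader payoff 3.
- Light: BR = A4, leader payoff 1.
- Medium: BR = A2, leader payoff 5.
- Heavy: BR = A2, leader payoff 2.
Among 3, 1, 5, 2, the best is 5 at Medium. Subgame-perfect outcome: (A2, Medium) with payoffs (10, 5).
Under simultaneous play:
Delta's best replies: Zero→A0; Light→A4; Medium→A2; Heavy→A2.
Echo's best replies: A0→Light; A1→Zero; A2→Light; A3→Zero; A4→Light.
Only (A4, Light) has each player best-responding; Nash payoffs (9, 1).
Delta earns 10 sequentially versus 9 at the Nash outcome: better off.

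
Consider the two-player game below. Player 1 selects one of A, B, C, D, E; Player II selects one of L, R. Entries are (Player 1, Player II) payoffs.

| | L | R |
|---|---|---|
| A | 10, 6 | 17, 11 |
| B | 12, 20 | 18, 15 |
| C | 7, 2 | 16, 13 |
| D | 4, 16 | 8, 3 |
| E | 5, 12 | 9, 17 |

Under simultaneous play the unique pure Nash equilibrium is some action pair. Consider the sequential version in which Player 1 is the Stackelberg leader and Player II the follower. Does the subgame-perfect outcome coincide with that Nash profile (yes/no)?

Solve by backward induction (Player 1 leads).
- A: Player II compares 6, 11 and picks R; Player 1 would get 17.
- B: Player II compares 20, 15 and picks L; Player 1 would get 12.
- C: Player II compares 2, 13 and picks R; Player 1 would get 16.
- D: Player II compares 16, 3 and picks L; Player 1 would get 4.
- E: Player II compares 12, 17 and picks R; Player 1 would get 9.
Maximizing over 17, 12, 16, 4, 9, Player 1 chooses A. Subgame-perfect outcome: (A, R) with payoffs (17, 11).
For the simultaneous game, intersect best replies.
Player 1's best replies: L→B; R→B.
Player II's best replies: A→R; B→L; C→R; D→L; E→R.
The unique mutual best reply is (B, L), giving (12, 20).
Sequential outcome (A, R) differs from the Nash profile (B, L).

no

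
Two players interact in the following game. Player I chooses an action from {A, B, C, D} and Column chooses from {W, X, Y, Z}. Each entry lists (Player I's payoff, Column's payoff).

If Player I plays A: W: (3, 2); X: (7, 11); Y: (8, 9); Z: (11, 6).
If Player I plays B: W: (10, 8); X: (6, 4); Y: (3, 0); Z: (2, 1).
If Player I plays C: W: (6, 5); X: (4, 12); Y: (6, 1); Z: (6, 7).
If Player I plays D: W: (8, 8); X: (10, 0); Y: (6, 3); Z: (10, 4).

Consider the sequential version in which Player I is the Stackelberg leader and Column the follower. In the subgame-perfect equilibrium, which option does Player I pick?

B

Solve by backward induction (Player I leads).
- A: BR = X, leader payoff 7.
- B: BR = W, leader payoff 10.
- C: BR = X, leader payoff 4.
- D: BR = W, leader payoff 8.
Player I's induced payoffs are 7, 10, 4, 8, so Player I commits to B. Subgame-perfect outcome: (B, W) with payoffs (10, 8).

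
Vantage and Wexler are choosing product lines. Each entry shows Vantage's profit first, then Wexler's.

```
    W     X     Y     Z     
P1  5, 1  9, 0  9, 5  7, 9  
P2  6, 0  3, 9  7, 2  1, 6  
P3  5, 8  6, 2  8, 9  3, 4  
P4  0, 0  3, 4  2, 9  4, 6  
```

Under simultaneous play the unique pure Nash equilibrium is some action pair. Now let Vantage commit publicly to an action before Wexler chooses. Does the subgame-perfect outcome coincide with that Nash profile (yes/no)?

no

Backward induction with Vantage moving first.
- P1 → Wexler plays Z (best of 1, 0, 5, 9); Vantage gets 7.
- P2 → Wexler plays X (best of 0, 9, 2, 6); Vantage gets 3.
- P3 → Wexler plays Y (best of 8, 2, 9, 4); Vantage gets 8.
- P4 → Wexler plays Y (best of 0, 4, 9, 6); Vantage gets 2.
Vantage's induced payoffs are 7, 3, 8, 2, so Vantage commits to P3. Subgame-perfect outcome: (P3, Y) with payoffs (8, 9).
Now find the simultaneous Nash equilibrium.
Vantage's best replies: W→P2; X→P1; Y→P1; Z→P1.
Wexler's best replies: P1→Z; P2→X; P3→Y; P4→Y.
The unique mutual best reply is (P1, Z), giving (7, 9).
Sequential outcome (P3, Y) differs from the Nash profile (P1, Z).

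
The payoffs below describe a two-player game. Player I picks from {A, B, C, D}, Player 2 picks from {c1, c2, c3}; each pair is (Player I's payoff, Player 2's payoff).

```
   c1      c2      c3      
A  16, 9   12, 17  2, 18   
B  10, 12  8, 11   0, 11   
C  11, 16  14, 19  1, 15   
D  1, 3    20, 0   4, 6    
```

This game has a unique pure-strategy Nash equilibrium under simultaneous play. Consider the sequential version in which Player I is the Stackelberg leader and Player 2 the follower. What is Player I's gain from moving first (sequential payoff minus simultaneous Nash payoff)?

Player 2 best-responds to each possible Player I move:
- A: Player 2 compares 9, 17, 18 and picks c3; Player I would get 2.
- B: Player 2 compares 12, 11, 11 and picks c1; Player I would get 10.
- C: Player 2 compares 16, 19, 15 and picks c2; Player I would get 14.
- D: Player 2 compares 3, 0, 6 and picks c3; Player I would get 4.
Maximizing over 2, 10, 14, 4, Player I chooses C. Subgame-perfect outcome: (C, c2) with payoffs (14, 19).
Under simultaneous play:
Player I's best replies: c1→A; c2→D; c3→D.
Player 2's best replies: A→c3; B→c1; C→c2; D→c3.
The unique mutual best reply is (D, c3), giving (4, 6).
Player I's commitment gain: 14 − 4 = 10.

10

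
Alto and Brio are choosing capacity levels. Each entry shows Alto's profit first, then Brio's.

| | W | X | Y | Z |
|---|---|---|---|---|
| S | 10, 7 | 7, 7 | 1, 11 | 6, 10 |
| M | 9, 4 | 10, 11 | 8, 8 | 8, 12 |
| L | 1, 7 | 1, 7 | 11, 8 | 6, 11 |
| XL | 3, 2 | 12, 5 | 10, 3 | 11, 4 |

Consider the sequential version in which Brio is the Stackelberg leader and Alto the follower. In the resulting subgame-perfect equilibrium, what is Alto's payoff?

Alto best-responds to each possible Brio move:
- W: Alto compares 10, 9, 1, 3 and picks S; Brio would get 7.
- X: Alto compares 7, 10, 1, 12 and picks XL; Brio would get 5.
- Y: Alto compares 1, 8, 11, 10 and picks L; Brio would get 8.
- Z: Alto compares 6, 8, 6, 11 and picks XL; Brio would get 4.
Among 7, 5, 8, 4, the best is 8 at Y. Subgame-perfect outcome: (L, Y) with payoffs (11, 8).

11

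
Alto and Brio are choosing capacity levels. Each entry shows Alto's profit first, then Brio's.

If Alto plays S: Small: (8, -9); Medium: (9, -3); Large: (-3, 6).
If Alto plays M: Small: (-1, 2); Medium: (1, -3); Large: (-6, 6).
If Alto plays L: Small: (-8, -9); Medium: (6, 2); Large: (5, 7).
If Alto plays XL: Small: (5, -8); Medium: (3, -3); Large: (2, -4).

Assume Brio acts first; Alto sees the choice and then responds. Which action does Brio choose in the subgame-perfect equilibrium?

Work backward from Alto's decision.
- Small: Alto compares 8, -1, -8, 5 and picks S; Brio would get -9.
- Medium: Alto compares 9, 1, 6, 3 and picks S; Brio would get -3.
- Large: Alto compares -3, -6, 5, 2 and picks L; Brio would get 7.
Brio's induced payoffs are -9, -3, 7, so Brio commits to Large. Subgame-perfect outcome: (L, Large) with payoffs (5, 7).

Large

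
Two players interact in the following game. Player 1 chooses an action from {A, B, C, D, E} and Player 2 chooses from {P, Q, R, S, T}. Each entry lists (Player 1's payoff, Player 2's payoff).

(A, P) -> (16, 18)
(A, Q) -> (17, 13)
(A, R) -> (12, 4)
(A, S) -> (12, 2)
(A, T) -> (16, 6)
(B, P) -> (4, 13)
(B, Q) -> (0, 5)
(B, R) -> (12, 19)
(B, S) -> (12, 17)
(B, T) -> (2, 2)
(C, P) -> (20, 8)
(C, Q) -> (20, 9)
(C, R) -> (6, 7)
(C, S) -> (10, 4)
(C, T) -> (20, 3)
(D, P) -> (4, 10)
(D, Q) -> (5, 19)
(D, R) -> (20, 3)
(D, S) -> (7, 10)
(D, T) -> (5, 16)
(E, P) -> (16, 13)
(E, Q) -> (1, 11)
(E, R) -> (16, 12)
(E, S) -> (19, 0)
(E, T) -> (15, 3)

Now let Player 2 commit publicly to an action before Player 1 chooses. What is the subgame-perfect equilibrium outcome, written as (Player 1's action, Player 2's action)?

Backward induction with Player 2 moving first.
- P → Player 1 plays C (best of 16, 4, 20, 4, 16); Player 2 gets 8.
- Q → Player 1 plays C (best of 17, 0, 20, 5, 1); Player 2 gets 9.
- R → Player 1 plays D (best of 12, 12, 6, 20, 16); Player 2 gets 3.
- S → Player 1 plays E (best of 12, 12, 10, 7, 19); Player 2 gets 0.
- T → Player 1 plays C (best of 16, 2, 20, 5, 15); Player 2 gets 3.
Maximizing over 8, 9, 3, 0, 3, Player 2 chooses Q. Subgame-perfect outcome: (C, Q) with payoffs (20, 9).

(C, Q)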